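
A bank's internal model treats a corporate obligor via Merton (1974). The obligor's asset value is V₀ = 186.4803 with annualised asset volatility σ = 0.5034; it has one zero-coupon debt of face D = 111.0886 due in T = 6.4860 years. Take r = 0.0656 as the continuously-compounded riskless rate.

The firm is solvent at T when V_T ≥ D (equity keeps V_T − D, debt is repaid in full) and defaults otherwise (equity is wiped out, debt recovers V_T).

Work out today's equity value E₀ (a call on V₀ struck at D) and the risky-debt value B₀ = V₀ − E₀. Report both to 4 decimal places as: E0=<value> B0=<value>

Equity is a call on the firm's assets struck at D = 111.0886:
d₁ = [ln(V₀/D) + (r + σ²/2)T] / (σ√T)
   = [ln(186.4803/111.0886) + (0.0656 + 0.5·0.5034²)·6.4860] / (0.5034·√6.4860)
   = [0.517998 + 1.247295] / 1.282040 = 1.376940
d₂ = d₁ − σ√T = 1.376940 − 1.282040 = 0.094900
N(d₁) = 0.915735,  N(d₂) = 0.537803,  e^(−rT) = 0.653455
E₀ = V₀·N(d₁) − D·e^(−rT)·N(d₂)
   = 186.4803·0.915735 − 111.0886·0.653455·0.537803 = 131.726608
B₀ = V₀ − E₀ = 186.4803 − 131.726608 = 54.753692

E0=131.7266 B0=54.7537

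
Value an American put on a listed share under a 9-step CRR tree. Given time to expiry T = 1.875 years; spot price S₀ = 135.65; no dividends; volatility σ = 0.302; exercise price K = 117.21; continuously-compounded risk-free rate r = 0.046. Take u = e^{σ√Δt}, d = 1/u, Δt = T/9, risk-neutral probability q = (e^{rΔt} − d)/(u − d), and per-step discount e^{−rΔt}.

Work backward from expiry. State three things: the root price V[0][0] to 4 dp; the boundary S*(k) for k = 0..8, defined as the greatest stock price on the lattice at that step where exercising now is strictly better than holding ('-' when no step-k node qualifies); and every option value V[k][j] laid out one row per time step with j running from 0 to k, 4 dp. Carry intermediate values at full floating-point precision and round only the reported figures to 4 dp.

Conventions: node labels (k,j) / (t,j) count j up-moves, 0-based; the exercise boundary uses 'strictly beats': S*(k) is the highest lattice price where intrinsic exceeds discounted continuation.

price = 9.1937
boundary = - - - - 78.1558 68.0921 78.1558 89.7069 102.9652
tree:
9.1937
13.8342 4.7376
20.2370 7.7082 1.8631
28.6471 12.2303 3.3420 0.4226
39.0542 18.8083 5.8984 0.8540 0.0000
49.1179 27.8017 10.1916 1.7259 0.0000 0.0000
57.8858 39.0542 17.1028 3.4878 0.0000 0.0000 0.0000
65.5247 49.1179 27.5031 7.0487 0.0000 0.0000 0.0000 0.0000
72.1800 57.8858 39.0542 14.2448 0.0000 0.0000 0.0000 0.0000 0.0000
77.9782 65.5247 49.1179 27.5031 0.0000 0.0000 0.0000 0.0000 0.0000 0.0000

Δt=0.20833  u=1.14780  d=0.87124  q=0.50041  discount=0.99046
step 9 (expiry): payoffs max(K−S,0) = 77.9782 65.5247 49.1179 27.5031 0.0000 0.0000 0.0000 0.0000 0.0000 0.0000
step 8: (k=8,j=0): S=45.0300, K−S=72.1800, hold=71.0621 ⇒ V=72.1800 exercise | (k=8,j=1): S=59.3242, K−S=57.8858, hold=56.7679 ⇒ V=57.8858 exercise | (k=8,j=2): S=78.1558, K−S=39.0542, hold=37.9363 ⇒ V=39.0542 exercise | (k=8,j=3): S=102.9652, K−S=14.2448, hold=13.6092 ⇒ V=14.2448 exercise | (k=8,j=4): S=135.6500, K−S=0.0000, hold=0.0000 ⇒ V=0.0000 continue | (k=8,j=5): S=178.7101, K−S=0.0000, hold=0.0000 ⇒ V=0.0000 continue | (k=8,j=6): S=235.4391, K−S=0.0000, hold=0.0000 ⇒ V=0.0000 continue | (k=8,j=7): S=310.1758, K−S=0.0000, hold=0.0000 ⇒ V=0.0000 continue | (k=8,j=8): S=408.6365, K−S=0.0000, hold=0.0000 ⇒ V=0.0000 continue  boundary S*=102.9652
step 7: (k=7,j=0): S=51.6853, K−S=65.5247, hold=64.4068 ⇒ V=65.5247 exercise | (k=7,j=1): S=68.0921, K−S=49.1179, hold=48.0001 ⇒ V=49.1179 exercise | (k=7,j=2): S=89.7069, K−S=27.5031, hold=26.3852 ⇒ V=27.5031 exercise | (k=7,j=3): S=118.1830, K−S=0.0000, hold=7.0487 ⇒ V=7.0487 continue | (k=7,j=4): S=155.6985, K−S=0.0000, hold=0.0000 ⇒ V=0.0000 continue | (k=7,j=5): S=205.1227, K−S=0.0000, hold=0.0000 ⇒ V=0.0000 continue | (k=7,j=6): S=270.2360, K−S=0.0000, hold=0.0000 ⇒ V=0.0000 continue | (k=7,j=7): S=356.0185, K−S=0.0000, hold=0.0000 ⇒ V=0.0000 continue  boundary S*=89.7069
step 6: (k=6,j=0): S=59.3242, K−S=57.8858, hold=56.7679 ⇒ V=57.8858 exercise | (k=6,j=1): S=78.1558, K−S=39.0542, hold=37.9363 ⇒ V=39.0542 exercise | (k=6,j=2): S=102.9652, K−S=14.2448, hold=17.1028 ⇒ V=17.1028 continue | (k=6,j=3): S=135.6500, K−S=0.0000, hold=3.4878 ⇒ V=3.4878 continue | (k=6,j=4): S=178.7101, K−S=0.0000, hold=0.0000 ⇒ V=0.0000 continue | (k=6,j=5): S=235.4391, K−S=0.0000, hold=0.0000 ⇒ V=0.0000 continue | (k=6,j=6): S=310.1758, K−S=0.0000, hold=0.0000 ⇒ V=0.0000 continue  boundary S*=78.1558
step 5: (k=5,j=0): S=68.0921, K−S=49.1179, hold=48.0001 ⇒ V=49.1179 exercise | (k=5,j=1): S=89.7069, K−S=27.5031, hold=27.8017 ⇒ V=27.8017 continue | (k=5,j=2): S=118.1830, K−S=0.0000, hold=10.1916 ⇒ V=10.1916 continue | (k=5,j=3): S=155.6985, K−S=0.0000, hold=1.7259 ⇒ V=1.7259 continue | (k=5,j=4): S=205.1227, K−S=0.0000, hold=0.0000 ⇒ V=0.0000 continue | (k=5,j=5): S=270.2360, K−S=0.0000, hold=0.0000 ⇒ V=0.0000 continue  boundary S*=68.0921
step 4: (k=4,j=0): S=78.1558, K−S=39.0542, hold=38.0843 ⇒ V=39.0542 exercise | (k=4,j=1): S=102.9652, K−S=14.2448, hold=18.8083 ⇒ V=18.8083 continue | (k=4,j=2): S=135.6500, K−S=0.0000, hold=5.8984 ⇒ V=5.8984 continue | (k=4,j=3): S=178.7101, K−S=0.0000, hold=0.8540 ⇒ V=0.8540 continue | (k=4,j=4): S=235.4391, K−S=0.0000, hold=0.0000 ⇒ V=0.0000 continue  boundary S*=78.1558
step 3: (k=3,j=0): S=89.7069, K−S=27.5031, hold=28.6471 ⇒ V=28.6471 continue | (k=3,j=1): S=118.1830, K−S=0.0000, hold=12.2303 ⇒ V=12.2303 continue | (k=3,j=2): S=155.6985, K−S=0.0000, hold=3.3420 ⇒ V=3.3420 continue | (k=3,j=3): S=205.1227, K−S=0.0000, hold=0.4226 ⇒ V=0.4226 continue  boundary S*=-
step 2: (k=2,j=0): S=102.9652, K−S=14.2448, hold=20.2370 ⇒ V=20.2370 continue | (k=2,j=1): S=135.6500, K−S=0.0000, hold=7.7082 ⇒ V=7.7082 continue | (k=2,j=2): S=178.7101, K−S=0.0000, hold=1.8631 ⇒ V=1.8631 continue  boundary S*=-
step 1: (k=1,j=0): S=118.1830, K−S=0.0000, hold=13.8342 ⇒ V=13.8342 continue | (k=1,j=1): S=155.6985, K−S=0.0000, hold=4.7376 ⇒ V=4.7376 continue  boundary S*=-
step 0: (k=0,j=0): S=135.6500, K−S=0.0000, hold=9.1937 ⇒ V=9.1937 continue  boundary S*=-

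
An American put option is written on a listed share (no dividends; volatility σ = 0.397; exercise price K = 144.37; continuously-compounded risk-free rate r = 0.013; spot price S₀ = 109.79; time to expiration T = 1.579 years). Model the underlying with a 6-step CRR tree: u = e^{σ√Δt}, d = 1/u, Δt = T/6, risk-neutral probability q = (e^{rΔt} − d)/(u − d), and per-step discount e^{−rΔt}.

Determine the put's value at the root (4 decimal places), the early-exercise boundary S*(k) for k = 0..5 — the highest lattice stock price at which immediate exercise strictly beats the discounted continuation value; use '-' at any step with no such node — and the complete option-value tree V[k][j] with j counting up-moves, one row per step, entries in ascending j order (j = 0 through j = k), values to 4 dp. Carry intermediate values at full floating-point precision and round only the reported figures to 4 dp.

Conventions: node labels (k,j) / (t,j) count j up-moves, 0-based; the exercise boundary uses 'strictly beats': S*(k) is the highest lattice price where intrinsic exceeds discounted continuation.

params: Δt=0.26317 u=1.22588 d=0.81574 q=0.45762 e^(-rΔt)=0.99658
t_6 payoffs: 112.0202 95.7551 71.3123 34.5800 0.0000 0.0000 0.0000
t_5: node(5,0) S=39.6571 payoff=104.7129 vs cont=104.2199 → 104.7129 [stop]  node(5,1) S=59.5960 payoff=84.7740 vs cont=84.2809 → 84.7740 [stop]  node(5,2) S=89.5601 payoff=54.8099 vs cont=54.3169 → 54.8099 [stop]  node(5,3) S=134.5895 payoff=9.7805 vs cont=18.6916 → 18.6916 [wait]  node(5,4) S=202.2591 payoff=0.0000 vs cont=0.0000 → 0.0000 [wait]  node(5,5) S=303.9520 payoff=0.0000 vs cont=0.0000 → 0.0000 [wait]  ⇒ S*(5)=89.5601
t_4: node(4,0) S=48.6149 payoff=95.7551 vs cont=95.2621 → 95.7551 [stop]  node(4,1) S=73.0577 payoff=71.3123 vs cont=70.8193 → 71.3123 [stop]  node(4,2) S=109.7900 payoff=34.5800 vs cont=38.1509 → 38.1509 [wait]  node(4,3) S=164.9908 payoff=0.0000 vs cont=10.1034 → 10.1034 [wait]  node(4,4) S=247.9457 payoff=0.0000 vs cont=0.0000 → 0.0000 [wait]  ⇒ S*(4)=73.0577
t_3: node(3,0) S=59.5960 payoff=84.7740 vs cont=84.2809 → 84.7740 [stop]  node(3,1) S=89.5601 payoff=54.8099 vs cont=55.9454 → 55.9454 [wait]  node(3,2) S=134.5895 payoff=9.7805 vs cont=25.2294 → 25.2294 [wait]  node(3,3) S=202.2591 payoff=0.0000 vs cont=5.4612 → 5.4612 [wait]  ⇒ S*(3)=59.5960
t_2: node(2,0) S=73.0577 payoff=71.3123 vs cont=71.3371 → 71.3371 [wait]  node(2,1) S=109.7900 payoff=34.5800 vs cont=41.7462 → 41.7462 [wait]  node(2,2) S=164.9908 payoff=0.0000 vs cont=16.1279 → 16.1279 [wait]  ⇒ S*(2)=-
t_1: node(1,0) S=89.5601 payoff=54.8099 vs cont=57.5984 → 57.5984 [wait]  node(1,1) S=134.5895 payoff=9.7805 vs cont=29.9203 → 29.9203 [wait]  ⇒ S*(1)=-
t_0: node(0,0) S=109.7900 payoff=34.5800 vs cont=44.7790 → 44.7790 [wait]  ⇒ S*(0)=-

price = 44.7790
boundary = - - - 59.5960 73.0577 89.5601
tree:
44.7790
57.5984 29.9203
71.3371 41.7462 16.1279
84.7740 55.9454 25.2294 5.4612
95.7551 71.3123 38.1509 10.1034 0.0000
104.7129 84.7740 54.8099 18.6916 0.0000 0.0000
112.0202 95.7551 71.3123 34.5800 0.0000 0.0000 0.0000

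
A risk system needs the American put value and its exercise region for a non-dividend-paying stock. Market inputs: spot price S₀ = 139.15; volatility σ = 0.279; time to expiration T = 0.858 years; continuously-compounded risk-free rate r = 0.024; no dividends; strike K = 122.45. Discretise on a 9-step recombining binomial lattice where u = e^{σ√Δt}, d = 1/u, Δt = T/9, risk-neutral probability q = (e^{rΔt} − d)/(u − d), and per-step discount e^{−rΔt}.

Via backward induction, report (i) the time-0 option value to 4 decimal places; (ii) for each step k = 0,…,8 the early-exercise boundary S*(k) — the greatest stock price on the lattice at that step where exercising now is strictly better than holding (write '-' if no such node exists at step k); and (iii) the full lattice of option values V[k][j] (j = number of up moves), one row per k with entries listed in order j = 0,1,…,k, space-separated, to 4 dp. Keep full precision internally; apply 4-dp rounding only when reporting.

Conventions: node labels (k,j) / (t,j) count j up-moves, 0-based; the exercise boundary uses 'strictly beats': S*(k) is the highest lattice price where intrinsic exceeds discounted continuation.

params: Δt=0.09533 u=1.08996 d=0.91746 q=0.49176 e^(-rΔt)=0.99771
t_9 payoffs: 58.3622 46.3124 31.9969 14.9899 0.0000 0.0000 0.0000 0.0000 0.0000 0.0000
t_8: node(8,0) S=69.8533 payoff=52.5967 vs cont=52.3168 → 52.5967 [stop]  node(8,1) S=82.9872 payoff=39.4628 vs cont=39.1829 → 39.4628 [stop]  node(8,2) S=98.5905 payoff=23.8595 vs cont=23.5796 → 23.8595 [stop]  node(8,3) S=117.1276 payoff=5.3224 vs cont=7.6011 → 7.6011 [wait]  node(8,4) S=139.1500 payoff=0.0000 vs cont=0.0000 → 0.0000 [wait]  node(8,5) S=165.3131 payoff=0.0000 vs cont=0.0000 → 0.0000 [wait]  node(8,6) S=196.3954 payoff=0.0000 vs cont=0.0000 → 0.0000 [wait]  node(8,7) S=233.3217 payoff=0.0000 vs cont=0.0000 → 0.0000 [wait]  node(8,8) S=277.1910 payoff=0.0000 vs cont=0.0000 → 0.0000 [wait]  ⇒ S*(8)=98.5905
t_7: node(7,0) S=76.1376 payoff=46.3124 vs cont=46.0325 → 46.3124 [stop]  node(7,1) S=90.4531 payoff=31.9969 vs cont=31.7171 → 31.9969 [stop]  node(7,2) S=107.4601 payoff=14.9899 vs cont=15.8281 → 15.8281 [wait]  node(7,3) S=127.6648 payoff=0.0000 vs cont=3.8544 → 3.8544 [wait]  node(7,4) S=151.6684 payoff=0.0000 vs cont=0.0000 → 0.0000 [wait]  node(7,5) S=180.1852 payoff=0.0000 vs cont=0.0000 → 0.0000 [wait]  node(7,6) S=214.0638 payoff=0.0000 vs cont=0.0000 → 0.0000 [wait]  node(7,7) S=254.3122 payoff=0.0000 vs cont=0.0000 → 0.0000 [wait]  ⇒ S*(7)=90.4531
t_6: node(6,0) S=82.9872 payoff=39.4628 vs cont=39.1829 → 39.4628 [stop]  node(6,1) S=98.5905 payoff=23.8595 vs cont=23.9909 → 23.9909 [wait]  node(6,2) S=117.1276 payoff=5.3224 vs cont=9.9172 → 9.9172 [wait]  node(6,3) S=139.1500 payoff=0.0000 vs cont=1.9545 → 1.9545 [wait]  node(6,4) S=165.3131 payoff=0.0000 vs cont=0.0000 → 0.0000 [wait]  node(6,5) S=196.3954 payoff=0.0000 vs cont=0.0000 → 0.0000 [wait]  node(6,6) S=233.3217 payoff=0.0000 vs cont=0.0000 → 0.0000 [wait]  ⇒ S*(6)=82.9872
t_5: node(5,0) S=90.4531 payoff=31.9969 vs cont=31.7816 → 31.9969 [stop]  node(5,1) S=107.4601 payoff=14.9899 vs cont=17.0310 → 17.0310 [wait]  node(5,2) S=127.6648 payoff=0.0000 vs cont=5.9878 → 5.9878 [wait]  node(5,3) S=151.6684 payoff=0.0000 vs cont=0.9911 → 0.9911 [wait]  node(5,4) S=180.1852 payoff=0.0000 vs cont=0.0000 → 0.0000 [wait]  node(5,5) S=214.0638 payoff=0.0000 vs cont=0.0000 → 0.0000 [wait]  ⇒ S*(5)=90.4531
t_4: node(4,0) S=98.5905 payoff=23.8595 vs cont=24.5811 → 24.5811 [wait]  node(4,1) S=117.1276 payoff=5.3224 vs cont=11.5739 → 11.5739 [wait]  node(4,2) S=139.1500 payoff=0.0000 vs cont=3.5226 → 3.5226 [wait]  node(4,3) S=165.3131 payoff=0.0000 vs cont=0.5026 → 0.5026 [wait]  node(4,4) S=196.3954 payoff=0.0000 vs cont=0.0000 → 0.0000 [wait]  ⇒ S*(4)=-
t_3: node(3,0) S=107.4601 payoff=14.9899 vs cont=18.1432 → 18.1432 [wait]  node(3,1) S=127.6648 payoff=0.0000 vs cont=7.5972 → 7.5972 [wait]  node(3,2) S=151.6684 payoff=0.0000 vs cont=2.0328 → 2.0328 [wait]  node(3,3) S=180.1852 payoff=0.0000 vs cont=0.2548 → 0.2548 [wait]  ⇒ S*(3)=-
t_2: node(2,0) S=117.1276 payoff=5.3224 vs cont=12.9275 → 12.9275 [wait]  node(2,1) S=139.1500 payoff=0.0000 vs cont=4.8498 → 4.8498 [wait]  node(2,2) S=165.3131 payoff=0.0000 vs cont=1.1558 → 1.1558 [wait]  ⇒ S*(2)=-
t_1: node(1,0) S=127.6648 payoff=0.0000 vs cont=8.9348 → 8.9348 [wait]  node(1,1) S=151.6684 payoff=0.0000 vs cont=3.0263 → 3.0263 [wait]  ⇒ S*(1)=-
t_0: node(0,0) S=139.1500 payoff=0.0000 vs cont=6.0155 → 6.0155 [wait]  ⇒ S*(0)=-

price = 6.0155
boundary = - - - - - 90.4531 82.9872 90.4531 98.5905
tree:
6.0155
8.9348 3.0263
12.9275 4.8498 1.1558
18.1432 7.5972 2.0328 0.2548
24.5811 11.5739 3.5226 0.5026 0.0000
31.9969 17.0310 5.9878 0.9911 0.0000 0.0000
39.4628 23.9909 9.9172 1.9545 0.0000 0.0000 0.0000
46.3124 31.9969 15.8281 3.8544 0.0000 0.0000 0.0000 0.0000
52.5967 39.4628 23.8595 7.6011 0.0000 0.0000 0.0000 0.0000 0.0000
58.3622 46.3124 31.9969 14.9899 0.0000 0.0000 0.0000 0.0000 0.0000 0.0000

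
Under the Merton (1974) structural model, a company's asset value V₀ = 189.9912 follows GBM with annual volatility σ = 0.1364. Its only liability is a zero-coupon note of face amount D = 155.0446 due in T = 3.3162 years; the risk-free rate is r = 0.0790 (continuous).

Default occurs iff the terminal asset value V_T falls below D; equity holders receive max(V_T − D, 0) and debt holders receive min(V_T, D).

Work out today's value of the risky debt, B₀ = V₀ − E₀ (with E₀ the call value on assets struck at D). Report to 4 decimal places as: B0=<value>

Work the structural quantities from V₀ = 189.9912 against face 155.0446:
d₁ = [ln(V₀/D) + (r + σ²/2)T] / (σ√T)
   = [ln(189.9912/155.0446) + (0.0790 + 0.5·0.1364²)·3.3162] / (0.1364·√3.3162)
   = [0.203265 + 0.292829] / 0.248390 = 1.997234
d₂ = d₁ − σ√T = 1.997234 − 0.248390 = 1.748843
N(d₁) = 0.977100,  N(d₂) = 0.959841,  e^(−rT) = 0.769527
E₀ = V₀·N(d₁) − D·e^(−rT)·N(d₂)
   = 189.9912·0.977100 − 155.0446·0.769527·0.959841 = 71.120896
B₀ = V₀ − E₀ = 189.9912 − 71.120896 = 118.870304

B0=118.8703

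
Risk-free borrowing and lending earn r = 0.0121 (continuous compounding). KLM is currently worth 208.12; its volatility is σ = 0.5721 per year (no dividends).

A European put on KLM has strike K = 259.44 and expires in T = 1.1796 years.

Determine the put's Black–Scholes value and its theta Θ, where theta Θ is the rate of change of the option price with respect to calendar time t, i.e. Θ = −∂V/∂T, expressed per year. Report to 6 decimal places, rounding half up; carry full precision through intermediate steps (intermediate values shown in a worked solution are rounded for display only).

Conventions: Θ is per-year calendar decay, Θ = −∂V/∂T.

price = 83.379119
Θ = -19.573421

σ√T = 0.5721·√1.1796 = 0.621354
d₁ = (ln(S/K) + (r+σ²/2)T) / (σ√T) = (ln(208.12/259.44) + (0.0121+0.5721²/2)·1.1796) / 0.621354 = (-0.220411 + 0.207314) / 0.621354 = -0.021078
d₂ = d₁ − σ√T = -0.021078 − 0.621354 = -0.642432
e^{−rT} = 0.985828
N(−d₁) = 0.508408,  N(−d₂) = 0.739704
Put price V = K·e^{−rT}·N(−d₂) − S·N(−d₁) = 189.189045 − 105.809926 = 83.379119
φ(d₁) = (1/√(2π))·e^{−d₁²/2} = 0.398854
Θ = −S·φ(d₁)·σ/(2√T) + r·K·e^{−rT}·N(−d₂) = −21.862609 + 2.289187 = -19.573421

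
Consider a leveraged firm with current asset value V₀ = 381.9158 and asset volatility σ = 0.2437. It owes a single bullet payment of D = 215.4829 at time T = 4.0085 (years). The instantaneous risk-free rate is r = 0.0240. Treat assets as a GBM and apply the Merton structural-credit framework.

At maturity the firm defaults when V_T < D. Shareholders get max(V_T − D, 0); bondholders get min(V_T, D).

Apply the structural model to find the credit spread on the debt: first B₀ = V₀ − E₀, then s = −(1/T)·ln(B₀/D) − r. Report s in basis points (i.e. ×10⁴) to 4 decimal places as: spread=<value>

spread=66.0508

Work the structural quantities from V₀ = 381.9158 against face 215.4829:
d₁ = [ln(V₀/D) + (r + σ²/2)T] / (σ√T)
   = [ln(381.9158/215.4829) + (0.0240 + 0.5·0.2437²)·4.0085] / (0.2437·√4.0085)
   = [0.572319 + 0.215236] / 0.487918 = 1.614114
d₂ = d₁ − σ√T = 1.614114 − 0.487918 = 1.126196
N(d₁) = 0.946749,  N(d₂) = 0.869959,  e^(−rT) = 0.908279
E₀ = V₀·N(d₁) − D·e^(−rT)·N(d₂)
   = 381.9158·0.946749 − 215.4829·0.908279·0.869959 = 191.311209
B₀ = V₀ − E₀ = 381.9158 − 191.311209 = 190.604591
spread = −(1/T)·ln(B₀/D) − r = −(1/4.0085)·ln(190.604591/215.4829) − 0.0240 = 0.00660508
in basis points: 0.00660508 × 10⁴ = 66.0508 bp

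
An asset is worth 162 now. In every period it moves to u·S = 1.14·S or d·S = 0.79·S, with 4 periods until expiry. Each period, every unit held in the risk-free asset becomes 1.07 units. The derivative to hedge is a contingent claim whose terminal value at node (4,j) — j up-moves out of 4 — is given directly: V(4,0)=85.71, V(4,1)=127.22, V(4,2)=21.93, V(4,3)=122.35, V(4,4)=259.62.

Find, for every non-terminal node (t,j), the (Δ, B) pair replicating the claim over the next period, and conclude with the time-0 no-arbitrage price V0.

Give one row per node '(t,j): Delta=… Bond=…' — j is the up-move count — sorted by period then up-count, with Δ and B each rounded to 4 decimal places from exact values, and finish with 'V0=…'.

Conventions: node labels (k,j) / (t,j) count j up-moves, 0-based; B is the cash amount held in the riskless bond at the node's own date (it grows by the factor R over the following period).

Since d<R<u, set p* = (R−d)/(u−d) = 0.8000; price each node as the discounted p*-expectation of its children.
Expiry values: V(4,0)=85.7100, V(4,1)=127.2200, V(4,2)=21.9300, V(4,3)=122.3500, V(4,4)=259.6200
Node (3,0) S=79.8723: V=(p*·127.2200+(1−p*)·85.7100)/1.07=111.1383; Δ=(127.2200−85.7100)/(91.0544−63.0991)=1.4849; B=V−Δ·S=-7.4617
Node (3,1) S=115.2588: V=(p*·21.9300+(1−p*)·127.2200)/1.07=40.1757; Δ=(21.9300−127.2200)/(131.3950−91.0544)=-2.6100; B=V−Δ·S=341.0043
Node (3,2) S=166.3228: V=(p*·122.3500+(1−p*)·21.9300)/1.07=95.5757; Δ=(122.3500−21.9300)/(189.6080−131.3950)=1.7250; B=V−Δ·S=-191.3386
Node (3,3) S=240.0101: V=(p*·259.6200+(1−p*)·122.3500)/1.07=216.9776; Δ=(259.6200−122.3500)/(273.6115−189.6080)=1.6341; B=V−Δ·S=-175.2224
Node (2,0) S=101.1042: V=(p*·40.1757+(1−p*)·111.1383)/1.07=50.8114; Δ=(40.1757−111.1383)/(115.2588−79.8723)=-2.0054; B=V−Δ·S=253.5618
Node (2,1) S=145.8972: V=(p*·95.5757+(1−p*)·40.1757)/1.07=78.9679; Δ=(95.5757−40.1757)/(166.3228−115.2588)=1.0849; B=V−Δ·S=-79.3178
Node (2,2) S=210.5352: V=(p*·216.9776+(1−p*)·95.5757)/1.07=180.0908; Δ=(216.9776−95.5757)/(240.0101−166.3228)=1.6475; B=V−Δ·S=-166.7716
Node (1,0) S=127.9800: V=(p*·78.9679+(1−p*)·50.8114)/1.07=68.5389; Δ=(78.9679−50.8114)/(145.8972−101.1042)=0.6286; B=V−Δ·S=-11.9083
Node (1,1) S=184.6800: V=(p*·180.0908+(1−p*)·78.9679)/1.07=149.4077; Δ=(180.0908−78.9679)/(210.5352−145.8972)=1.5644; B=V−Δ·S=-139.5148
Node (0,0) S=162.0000: V=(p*·149.4077+(1−p*)·68.5389)/1.07=124.5177; Δ=(149.4077−68.5389)/(184.6800−127.9800)=1.4263; B=V−Δ·S=-106.5360
Check: Δ(0,0)·S0 + B(0,0) = 124.5177 = V0.

(0,0): Delta=1.4263 Bond=-106.5360
(1,0): Delta=0.6286 Bond=-11.9083
(1,1): Delta=1.5644 Bond=-139.5148
(2,0): Delta=-2.0054 Bond=253.5618
(2,1): Delta=1.0849 Bond=-79.3178
(2,2): Delta=1.6475 Bond=-166.7716
(3,0): Delta=1.4849 Bond=-7.4617
(3,1): Delta=-2.6100 Bond=341.0043
(3,2): Delta=1.7250 Bond=-191.3386
(3,3): Delta=1.6341 Bond=-175.2224
V0=124.5177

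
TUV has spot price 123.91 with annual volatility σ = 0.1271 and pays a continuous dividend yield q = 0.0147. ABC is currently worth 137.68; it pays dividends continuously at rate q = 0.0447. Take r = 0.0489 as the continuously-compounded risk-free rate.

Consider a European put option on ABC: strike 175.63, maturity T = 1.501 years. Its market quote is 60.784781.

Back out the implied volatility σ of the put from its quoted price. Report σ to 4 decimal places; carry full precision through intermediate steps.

At σ = 0.5943 the Black–Scholes value reproduces the quote:
σ√T = 0.5943·√1.501 = 0.728108
d₁ = (ln(S/K) + (r−q+σ²/2)T) / (σ√T) = (ln(137.68/175.63) + (0.0489−0.0447+0.5943²/2)·1.501) / 0.728108 = (-0.243447 + 0.271375) / 0.728108 = 0.038357
d₂ = d₁ − σ√T = 0.038357 − 0.728108 = -0.689752
e^{−rT} = 0.929230
e^{−qT} = 0.935107
N(−d₁) = 0.484702,  N(−d₂) = 0.754825
V = K·e^{−rT}·N(−d₂) − S·e^{−qT}·N(−d₁) = 123.187930 − 62.403149 = 60.784781 (matching the quote); vega is positive throughout, so no other σ reproduces this price

sigma = 0.5943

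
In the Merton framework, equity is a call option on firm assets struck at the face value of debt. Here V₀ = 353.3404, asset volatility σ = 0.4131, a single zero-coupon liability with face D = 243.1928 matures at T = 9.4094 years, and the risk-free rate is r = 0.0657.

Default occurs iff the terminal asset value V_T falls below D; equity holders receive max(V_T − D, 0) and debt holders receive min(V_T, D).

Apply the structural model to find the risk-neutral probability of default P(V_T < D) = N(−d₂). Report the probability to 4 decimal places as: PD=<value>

PD=0.4407

Apply the equity-as-call identities (strike 243.1928, horizon 9.4094 years):
d₁ = [ln(V₀/D) + (r + σ²/2)T] / (σ√T)
   = [ln(353.3404/243.1928) + (0.0657 + 0.5·0.4131²)·9.4094] / (0.4131·√9.4094)
   = [0.373577 + 1.421062] / 1.267174 = 1.416254
d₂ = d₁ − σ√T = 1.416254 − 1.267174 = 0.149080
risk-neutral PD = N(−d₂) = N(-0.149080) = 0.440745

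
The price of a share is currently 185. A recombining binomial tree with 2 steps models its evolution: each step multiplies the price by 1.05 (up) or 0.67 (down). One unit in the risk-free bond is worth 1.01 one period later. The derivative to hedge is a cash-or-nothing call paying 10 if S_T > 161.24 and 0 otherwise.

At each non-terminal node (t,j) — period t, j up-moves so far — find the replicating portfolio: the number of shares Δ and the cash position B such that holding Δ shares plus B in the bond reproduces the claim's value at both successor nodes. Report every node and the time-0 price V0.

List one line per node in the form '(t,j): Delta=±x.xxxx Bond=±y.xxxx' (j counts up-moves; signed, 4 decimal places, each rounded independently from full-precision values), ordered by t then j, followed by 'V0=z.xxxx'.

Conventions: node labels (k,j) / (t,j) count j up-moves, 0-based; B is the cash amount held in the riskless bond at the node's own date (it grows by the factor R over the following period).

Since d<R<u, set p* = (R−d)/(u−d) = 0.8947; price each node as the discounted p*-expectation of its children.
Payoffs at expiry: V(2,0)=0.0000, V(2,1)=0.0000, V(2,2)=10.0000
Node (1,0) S=123.9500: V=(p*·0.0000+(1−p*)·0.0000)/1.01=0.0000; Δ=(0.0000−0.0000)/(130.1475−83.0465)=0.0000; B=V−Δ·S=0.0000
Node (1,1) S=194.2500: V=(p*·10.0000+(1−p*)·0.0000)/1.01=8.8588; Δ=(10.0000−0.0000)/(203.9625−130.1475)=0.1355; B=V−Δ·S=-17.4570
Node (0,0) S=185.0000: V=(p*·8.8588+(1−p*)·0.0000)/1.01=7.8478; Δ=(8.8588−0.0000)/(194.2500−123.9500)=0.1260; B=V−Δ·S=-15.4648
Check: Δ(0,0)·S0 + B(0,0) = 7.8478 = V0.

(0,0): Delta=0.1260 Bond=-15.4648
(1,0): Delta=0.0000 Bond=0.0000
(1,1): Delta=0.1355 Bond=-17.4570
V0=7.8478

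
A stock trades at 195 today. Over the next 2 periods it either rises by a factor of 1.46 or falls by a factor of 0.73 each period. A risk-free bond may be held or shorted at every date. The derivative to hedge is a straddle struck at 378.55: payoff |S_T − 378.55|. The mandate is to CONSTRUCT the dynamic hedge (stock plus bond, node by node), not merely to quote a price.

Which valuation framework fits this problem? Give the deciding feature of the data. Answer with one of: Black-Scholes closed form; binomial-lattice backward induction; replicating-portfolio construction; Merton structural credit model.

framework: replicating-portfolio construction

Key observation: the task asks for the hedge itself — share and bond holdings at every node of the 2-period tree on spot 195 with factors 1.46/0.73 — which is exactly what the replicating-portfolio construction produces.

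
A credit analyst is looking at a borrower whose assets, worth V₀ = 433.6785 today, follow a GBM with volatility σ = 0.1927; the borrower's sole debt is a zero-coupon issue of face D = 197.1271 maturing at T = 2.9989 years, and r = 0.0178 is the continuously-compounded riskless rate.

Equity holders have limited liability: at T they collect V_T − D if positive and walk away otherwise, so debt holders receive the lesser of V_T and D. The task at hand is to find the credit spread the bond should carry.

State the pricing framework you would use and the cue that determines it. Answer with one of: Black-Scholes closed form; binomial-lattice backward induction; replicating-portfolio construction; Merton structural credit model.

framework: Merton structural credit model

Key observation: with the firm-asset dynamics (V₀ = 433.6785) and a single zero-coupon liability of face 197.1271 given, debt value, spread, and default probability all derive from the option view of the balance sheet.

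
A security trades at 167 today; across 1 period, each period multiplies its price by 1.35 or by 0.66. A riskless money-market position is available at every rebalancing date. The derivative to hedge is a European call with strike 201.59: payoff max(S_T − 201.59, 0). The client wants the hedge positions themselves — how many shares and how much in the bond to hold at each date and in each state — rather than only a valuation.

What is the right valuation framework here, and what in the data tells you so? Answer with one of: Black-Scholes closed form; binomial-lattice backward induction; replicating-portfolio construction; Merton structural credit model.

framework: replicating-portfolio construction

Key observation: the task asks for the hedge itself — share and bond holdings at every node of the 1-period tree on spot 167 with factors 1.35/0.66 — which is exactly what the replicating-portfolio construction produces.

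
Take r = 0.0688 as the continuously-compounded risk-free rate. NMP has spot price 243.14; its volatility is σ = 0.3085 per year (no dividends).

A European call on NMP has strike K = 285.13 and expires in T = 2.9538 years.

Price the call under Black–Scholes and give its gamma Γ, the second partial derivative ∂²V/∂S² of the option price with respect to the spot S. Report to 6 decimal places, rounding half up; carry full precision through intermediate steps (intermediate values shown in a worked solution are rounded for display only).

σ√T = 0.3085·√2.9538 = 0.530207
d₁ = (ln(S/K) + (r+σ²/2)T) / (σ√T) = (ln(243.14/285.13) + (0.0688+0.3085²/2)·2.9538) / 0.530207 = (-0.159308 + 0.343781) / 0.530207 = 0.347927
d₂ = d₁ − σ√T = 0.347927 − 0.530207 = -0.182280
e^{−rT} = 0.816098
N(d₁) = 0.636053,  N(d₂) = 0.427681
Call price V = S·N(d₁) − K·e^{−rT}·N(d₂) = 154.649819 − 99.518855 = 55.130965
φ(d₁) = (1/√(2π))·e^{−d₁²/2} = 0.375512
Γ = φ(d₁) / (S·σ·√T) = 0.002913

price = 55.130965
Γ = 0.002913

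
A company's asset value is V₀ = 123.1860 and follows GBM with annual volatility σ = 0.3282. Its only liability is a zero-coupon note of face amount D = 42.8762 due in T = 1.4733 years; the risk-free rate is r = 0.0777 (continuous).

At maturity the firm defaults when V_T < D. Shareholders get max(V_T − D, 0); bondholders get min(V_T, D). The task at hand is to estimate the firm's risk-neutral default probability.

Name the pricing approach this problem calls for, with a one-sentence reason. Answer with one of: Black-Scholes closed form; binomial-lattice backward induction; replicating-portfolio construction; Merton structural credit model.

Key observation: a levered firm with one bullet debt due at 1.4733 years is the canonical structural-credit setup: equity is a call on the firm's assets struck at the face value.

framework: Merton structural credit model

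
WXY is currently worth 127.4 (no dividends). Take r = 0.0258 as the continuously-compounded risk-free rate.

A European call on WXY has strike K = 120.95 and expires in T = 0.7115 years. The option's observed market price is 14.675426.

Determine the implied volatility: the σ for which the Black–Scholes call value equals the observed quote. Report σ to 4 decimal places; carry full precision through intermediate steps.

sigma = 0.2358

At σ = 0.2358 the Black–Scholes value reproduces the quote:
σ√T = 0.2358·√0.7115 = 0.198898
d₁ = (ln(S/K) + (r+σ²/2)T) / (σ√T) = (ln(127.4/120.95) + (0.0258+0.2358²/2)·0.7115) / 0.198898 = (0.051955 + 0.038137) / 0.198898 = 0.452952
d₂ = d₁ − σ√T = 0.452952 − 0.198898 = 0.254054
e^{−rT} = 0.981811
N(d₁) = 0.674708,  N(d₂) = 0.600273
V = S·N(d₁) − K·e^{−rT}·N(d₂) = 85.957859 − 71.282433 = 14.675426 (the quoted price), and the Black–Scholes price is strictly increasing in σ, so σ is unique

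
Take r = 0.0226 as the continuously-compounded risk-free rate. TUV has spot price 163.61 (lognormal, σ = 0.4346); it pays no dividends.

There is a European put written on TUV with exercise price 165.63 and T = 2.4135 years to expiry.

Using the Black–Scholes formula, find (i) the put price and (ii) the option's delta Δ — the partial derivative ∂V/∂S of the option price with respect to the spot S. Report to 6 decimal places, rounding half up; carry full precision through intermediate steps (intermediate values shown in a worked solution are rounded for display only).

σ√T = 0.4346·√2.4135 = 0.675170
d₁ = (ln(S/K) + (r+σ²/2)T) / (σ√T) = (ln(163.61/165.63) + (0.0226+0.4346²/2)·2.4135) / 0.675170 = (-0.012271 + 0.282473) / 0.675170 = 0.400198
d₂ = d₁ − σ√T = 0.400198 − 0.675170 = -0.274972
e^{−rT} = 0.946916
N(−d₁) = 0.344505,  N(−d₂) = 0.608331
Put price V = K·e^{−rT}·N(−d₂) − S·N(−d₁) = 95.409260 − 56.364524 = 39.044736
Δ = −N(−d₁) = -0.344505

price = 39.044736
Δ = -0.344505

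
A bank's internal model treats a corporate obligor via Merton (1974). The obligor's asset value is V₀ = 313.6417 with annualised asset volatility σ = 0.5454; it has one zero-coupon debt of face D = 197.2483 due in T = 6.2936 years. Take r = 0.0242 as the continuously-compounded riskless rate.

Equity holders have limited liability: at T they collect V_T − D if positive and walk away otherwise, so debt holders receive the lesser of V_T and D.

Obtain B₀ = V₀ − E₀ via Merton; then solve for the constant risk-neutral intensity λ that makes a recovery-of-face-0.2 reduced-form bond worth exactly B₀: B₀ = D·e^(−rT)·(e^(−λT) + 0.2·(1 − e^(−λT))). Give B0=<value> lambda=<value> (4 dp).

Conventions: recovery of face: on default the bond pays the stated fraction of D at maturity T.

B0=109.2765 lambda=0.0931

Apply the equity-as-call identities (strike 197.2483, horizon 6.2936 years):
d₁ = [ln(V₀/D) + (r + σ²/2)T] / (σ√T)
   = [ln(313.6417/197.2483) + (0.0242 + 0.5·0.5454²)·6.2936] / (0.5454·√6.2936)
   = [0.463788 + 1.088356] / 1.368248 = 1.134403
d₂ = d₁ − σ√T = 1.134403 − 1.368248 = -0.233845
N(d₁) = 0.871687,  N(d₂) = 0.407553,  e^(−rT) = 0.858726
E₀ = V₀·N(d₁) − D·e^(−rT)·N(d₂)
   = 313.6417·0.871687 − 197.2483·0.858726·0.407553 = 204.365238
B₀ = V₀ − E₀ = 313.6417 − 204.365238 = 109.276462
e^(−λT) = (B₀·e^(rT)/D − 0.2)/(1 − 0.2) = (109.2765·1.164515/197.2483 − 0.2)/0.8 = 0.55643393
λ = −ln(0.55643393)/6.2936 = 0.093143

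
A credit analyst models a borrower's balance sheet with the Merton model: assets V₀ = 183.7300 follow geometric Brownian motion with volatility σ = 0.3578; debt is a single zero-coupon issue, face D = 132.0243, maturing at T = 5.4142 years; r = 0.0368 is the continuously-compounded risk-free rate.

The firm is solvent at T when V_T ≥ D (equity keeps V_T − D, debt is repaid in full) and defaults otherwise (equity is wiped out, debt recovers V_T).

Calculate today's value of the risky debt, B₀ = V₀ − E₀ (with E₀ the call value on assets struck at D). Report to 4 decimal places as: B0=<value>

B0=90.3803

Equity is a call on the firm's assets struck at D = 132.0243:
d₁ = [ln(V₀/D) + (r + σ²/2)T] / (σ√T)
   = [ln(183.7300/132.0243) + (0.0368 + 0.5·0.3578²)·5.4142] / (0.3578·√5.4142)
   = [0.330481 + 0.545808] / 0.832545 = 1.052543
d₂ = d₁ − σ√T = 1.052543 − 0.832545 = 0.219999
N(d₁) = 0.853725,  N(d₂) = 0.587064,  e^(−rT) = 0.819351
E₀ = V₀·N(d₁) − D·e^(−rT)·N(d₂)
   = 183.7300·0.853725 − 132.0243·0.819351·0.587064 = 93.349655
B₀ = V₀ − E₀ = 183.7300 − 93.349655 = 90.380345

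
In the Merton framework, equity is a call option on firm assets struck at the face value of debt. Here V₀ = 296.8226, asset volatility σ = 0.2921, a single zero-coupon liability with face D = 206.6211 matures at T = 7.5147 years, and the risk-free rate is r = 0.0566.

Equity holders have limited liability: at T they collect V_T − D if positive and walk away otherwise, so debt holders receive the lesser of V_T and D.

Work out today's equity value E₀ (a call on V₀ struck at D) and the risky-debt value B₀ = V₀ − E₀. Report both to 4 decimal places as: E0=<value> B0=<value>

E0=174.8865 B0=121.9361

Apply the equity-as-call identities (strike 206.6211, horizon 7.5147 years):
d₁ = [ln(V₀/D) + (r + σ²/2)T] / (σ√T)
   = [ln(296.8226/206.6211) + (0.0566 + 0.5·0.2921²)·7.5147] / (0.2921·√7.5147)
   = [0.362248 + 0.745918] / 0.800732 = 1.383941
d₂ = d₁ − σ√T = 1.383941 − 0.800732 = 0.583208
N(d₁) = 0.916812,  N(d₂) = 0.720123,  e^(−rT) = 0.653553
E₀ = V₀·N(d₁) − D·e^(−rT)·N(d₂)
   = 296.8226·0.916812 − 206.6211·0.653553·0.720123 = 174.886549
B₀ = V₀ − E₀ = 296.8226 − 174.886549 = 121.936051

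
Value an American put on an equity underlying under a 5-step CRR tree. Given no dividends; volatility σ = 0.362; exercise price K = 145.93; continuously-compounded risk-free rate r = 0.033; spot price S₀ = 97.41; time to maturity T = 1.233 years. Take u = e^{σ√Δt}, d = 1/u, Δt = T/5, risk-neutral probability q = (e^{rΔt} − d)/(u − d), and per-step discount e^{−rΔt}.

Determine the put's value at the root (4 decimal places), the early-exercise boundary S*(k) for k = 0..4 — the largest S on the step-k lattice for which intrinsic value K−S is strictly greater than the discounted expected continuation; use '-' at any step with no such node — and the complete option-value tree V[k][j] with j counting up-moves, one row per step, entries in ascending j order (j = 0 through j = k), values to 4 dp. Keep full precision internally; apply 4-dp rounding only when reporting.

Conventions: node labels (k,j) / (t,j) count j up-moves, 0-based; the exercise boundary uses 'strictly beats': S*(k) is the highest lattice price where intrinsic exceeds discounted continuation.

params: Δt=0.24660 u=1.19694 d=0.83547 q=0.47778 e^(-rΔt)=0.99190
t_5 payoffs: 106.2795 89.1245 64.5472 29.3365 0.0000 0.0000
t_4: node(4,0) S=47.4591 payoff=98.4709 vs cont=97.2881 → 98.4709 [stop]  node(4,1) S=67.9926 payoff=77.9374 vs cont=76.7547 → 77.9374 [stop]  node(4,2) S=97.4100 payoff=48.5200 vs cont=47.3373 → 48.5200 [stop]  node(4,3) S=139.5550 payoff=6.3750 vs cont=15.1958 → 15.1958 [wait]  node(4,4) S=199.9343 payoff=0.0000 vs cont=0.0000 → 0.0000 [wait]  ⇒ S*(4)=97.4100
t_3: node(3,0) S=56.8055 payoff=89.1245 vs cont=87.9417 → 89.1245 [stop]  node(3,1) S=81.3828 payoff=64.5472 vs cont=63.3645 → 64.5472 [stop]  node(3,2) S=116.5935 payoff=29.3365 vs cont=32.3340 → 32.3340 [wait]  node(3,3) S=167.0384 payoff=0.0000 vs cont=7.8712 → 7.8712 [wait]  ⇒ S*(3)=81.3828
t_2: node(2,0) S=67.9926 payoff=77.9374 vs cont=76.7547 → 77.9374 [stop]  node(2,1) S=97.4100 payoff=48.5200 vs cont=48.7578 → 48.7578 [wait]  node(2,2) S=139.5550 payoff=6.3750 vs cont=20.4787 → 20.4787 [wait]  ⇒ S*(2)=67.9926
t_1: node(1,0) S=81.3828 payoff=64.5472 vs cont=63.4772 → 64.5472 [stop]  node(1,1) S=116.5935 payoff=29.3365 vs cont=34.9609 → 34.9609 [wait]  ⇒ S*(1)=81.3828
t_0: node(0,0) S=97.4100 payoff=48.5200 vs cont=50.0027 → 50.0027 [wait]  ⇒ S*(0)=-

price = 50.0027
boundary = - 81.3828 67.9926 81.3828 97.4100
tree:
50.0027
64.5472 34.9609
77.9374 48.7578 20.4787
89.1245 64.5472 32.3340 7.8712
98.4709 77.9374 48.5200 15.1958 0.0000
106.2795 89.1245 64.5472 29.3365 0.0000 0.0000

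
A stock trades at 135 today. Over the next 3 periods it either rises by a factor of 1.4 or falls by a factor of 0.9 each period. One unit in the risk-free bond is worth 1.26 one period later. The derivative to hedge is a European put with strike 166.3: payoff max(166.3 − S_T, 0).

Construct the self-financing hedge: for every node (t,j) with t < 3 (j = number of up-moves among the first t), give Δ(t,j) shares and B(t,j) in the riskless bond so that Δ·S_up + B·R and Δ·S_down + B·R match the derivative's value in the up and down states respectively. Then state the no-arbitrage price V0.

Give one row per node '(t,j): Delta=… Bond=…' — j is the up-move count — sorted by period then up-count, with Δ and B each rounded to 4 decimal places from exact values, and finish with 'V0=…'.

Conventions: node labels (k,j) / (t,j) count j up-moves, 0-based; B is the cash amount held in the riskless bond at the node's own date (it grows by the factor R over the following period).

Arbitrage-free pricing uses the up-move probability p* = (R−d)/(u−d) = 0.7200, discounting each step at R = 1.26.
Expiry values: V(3,0)=67.8850, V(3,1)=13.2100, V(3,2)=0.0000, V(3,3)=0.0000
Node (2,0) S=109.3500: V=(p*·13.2100+(1−p*)·67.8850)/1.26=22.6341; Δ=(13.2100−67.8850)/(153.0900−98.4150)=-1.0000; B=V−Δ·S=131.9841
Node (2,1) S=170.1000: V=(p*·0.0000+(1−p*)·13.2100)/1.26=2.9356; Δ=(0.0000−13.2100)/(238.1400−153.0900)=-0.1553; B=V−Δ·S=29.3556
Node (2,2) S=264.6000: V=(p*·0.0000+(1−p*)·0.0000)/1.26=0.0000; Δ=(0.0000−0.0000)/(370.4400−238.1400)=0.0000; B=V−Δ·S=0.0000
Node (1,0) S=121.5000: V=(p*·2.9356+(1−p*)·22.6341)/1.26=6.7073; Δ=(2.9356−22.6341)/(170.1000−109.3500)=-0.3243; B=V−Δ·S=46.1044
Node (1,1) S=189.0000: V=(p*·0.0000+(1−p*)·2.9356)/1.26=0.6523; Δ=(0.0000−2.9356)/(264.6000−170.1000)=-0.0311; B=V−Δ·S=6.5235
Node (0,0) S=135.0000: V=(p*·0.6523+(1−p*)·6.7073)/1.26=1.8633; Δ=(0.6523−6.7073)/(189.0000−121.5000)=-0.0897; B=V−Δ·S=13.9731
Sanity check at the root: Δ(0,0)·S0 + B(0,0) reproduces V0 = 1.8633.

(0,0): Delta=-0.0897 Bond=13.9731
(1,0): Delta=-0.3243 Bond=46.1044
(1,1): Delta=-0.0311 Bond=6.5235
(2,0): Delta=-1.0000 Bond=131.9841
(2,1): Delta=-0.1553 Bond=29.3556
(2,2): Delta=0.0000 Bond=0.0000
V0=1.8633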